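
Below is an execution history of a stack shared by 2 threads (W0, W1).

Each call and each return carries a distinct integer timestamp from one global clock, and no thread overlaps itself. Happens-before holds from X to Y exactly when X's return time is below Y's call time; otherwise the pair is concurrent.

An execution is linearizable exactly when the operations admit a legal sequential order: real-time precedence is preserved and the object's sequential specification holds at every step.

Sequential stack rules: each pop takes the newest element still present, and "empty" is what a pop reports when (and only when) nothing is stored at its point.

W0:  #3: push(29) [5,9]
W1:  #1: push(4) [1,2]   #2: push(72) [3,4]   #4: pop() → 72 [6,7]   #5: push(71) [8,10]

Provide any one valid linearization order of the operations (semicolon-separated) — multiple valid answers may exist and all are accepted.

after step 1 (#1 push(4)): stack <4>
after step 2 (#2 push(72)): stack <4,72>
after step 3 (#4 pop() → 72): stack <4>
after step 4 (#3 push(29)): stack <4,29>
after step 5 (#5 push(71)): stack <4,29,71>

#1; #2; #4; #3; #5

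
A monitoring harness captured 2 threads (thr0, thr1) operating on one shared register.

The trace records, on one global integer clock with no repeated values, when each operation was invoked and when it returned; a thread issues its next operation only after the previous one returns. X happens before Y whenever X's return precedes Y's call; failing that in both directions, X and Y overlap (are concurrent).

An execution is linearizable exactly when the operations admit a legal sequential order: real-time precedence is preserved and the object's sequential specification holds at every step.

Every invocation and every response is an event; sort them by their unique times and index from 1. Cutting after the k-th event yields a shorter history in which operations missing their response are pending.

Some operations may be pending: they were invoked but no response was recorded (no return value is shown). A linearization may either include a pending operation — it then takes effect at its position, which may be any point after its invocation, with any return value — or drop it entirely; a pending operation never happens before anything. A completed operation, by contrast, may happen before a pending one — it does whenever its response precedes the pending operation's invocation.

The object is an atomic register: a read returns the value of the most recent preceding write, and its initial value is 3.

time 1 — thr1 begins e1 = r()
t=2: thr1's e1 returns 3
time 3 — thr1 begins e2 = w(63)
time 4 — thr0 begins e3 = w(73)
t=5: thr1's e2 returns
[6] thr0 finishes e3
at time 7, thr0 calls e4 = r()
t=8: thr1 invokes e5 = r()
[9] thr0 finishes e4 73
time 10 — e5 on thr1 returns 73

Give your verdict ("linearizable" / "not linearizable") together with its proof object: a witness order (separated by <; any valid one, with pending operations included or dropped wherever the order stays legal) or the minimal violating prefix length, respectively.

linearizable — witness: e1 < e2 < e3 < e4 < e5

step 1: e1 r() → 3 — value 3
step 2: e2 w(63) — value 63
step 3: e3 w(73) — value 73
step 4: e4 r() → 73 — value 73
step 5: e5 r() → 73 — value 73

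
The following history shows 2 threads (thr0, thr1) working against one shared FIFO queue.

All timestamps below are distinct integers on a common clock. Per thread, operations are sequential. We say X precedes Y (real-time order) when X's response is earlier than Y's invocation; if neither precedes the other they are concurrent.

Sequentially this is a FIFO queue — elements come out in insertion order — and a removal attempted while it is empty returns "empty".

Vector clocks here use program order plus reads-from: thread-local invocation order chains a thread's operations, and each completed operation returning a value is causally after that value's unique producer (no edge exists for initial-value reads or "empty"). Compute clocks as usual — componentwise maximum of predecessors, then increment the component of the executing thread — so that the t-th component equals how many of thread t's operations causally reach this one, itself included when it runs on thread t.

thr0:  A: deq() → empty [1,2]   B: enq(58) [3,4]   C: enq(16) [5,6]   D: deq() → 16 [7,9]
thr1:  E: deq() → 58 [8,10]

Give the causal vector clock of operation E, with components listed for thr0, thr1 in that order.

(2, 1)

no predecessors for A (invoked 1): thr0 increments from zero → (1, 0)
merge at B (invoked 3): VC(A)=(1, 0), own-thread bump on thr0 → (2, 0)
merge at E (invoked 8): VC(B)=(2, 0), own-thread bump on thr1 → (2, 1)
merge at C (invoked 5): VC(B)=(2, 0), own-thread bump on thr0 → (3, 0)
merge at D (invoked 7): VC(C)=(3, 0), own-thread bump on thr0 → (4, 0)
target: VC(E) = (2, 1)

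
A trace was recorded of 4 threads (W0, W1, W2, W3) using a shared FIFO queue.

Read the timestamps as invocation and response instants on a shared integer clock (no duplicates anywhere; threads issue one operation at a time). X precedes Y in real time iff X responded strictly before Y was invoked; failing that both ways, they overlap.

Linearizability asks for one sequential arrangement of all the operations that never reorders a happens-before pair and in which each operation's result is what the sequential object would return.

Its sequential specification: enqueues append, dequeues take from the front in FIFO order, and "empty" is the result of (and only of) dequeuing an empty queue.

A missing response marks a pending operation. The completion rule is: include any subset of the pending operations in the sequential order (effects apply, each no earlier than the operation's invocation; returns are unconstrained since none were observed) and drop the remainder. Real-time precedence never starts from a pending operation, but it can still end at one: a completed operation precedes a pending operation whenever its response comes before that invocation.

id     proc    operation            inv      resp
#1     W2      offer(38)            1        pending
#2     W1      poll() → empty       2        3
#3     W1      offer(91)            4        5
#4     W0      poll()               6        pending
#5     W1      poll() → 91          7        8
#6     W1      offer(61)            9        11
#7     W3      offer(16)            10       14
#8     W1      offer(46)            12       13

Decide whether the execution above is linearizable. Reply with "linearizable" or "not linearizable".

linearizable

a witness: #2, #1, #3, #4, #5, #6, #7, #8
after step 1 (#2 poll() → empty): queue <>
after step 2 (#1 offer(38) (pending, included)): queue <38>
after step 3 (#3 offer(91)): queue <38,91>
after step 4 (#4 poll() (pending, included)): queue <91>
after step 5 (#5 poll() → 91): queue <>
after step 6 (#6 offer(61)): queue <61>
after step 7 (#7 offer(16)): queue <61,16>
after step 8 (#8 offer(46)): queue <61,16,46>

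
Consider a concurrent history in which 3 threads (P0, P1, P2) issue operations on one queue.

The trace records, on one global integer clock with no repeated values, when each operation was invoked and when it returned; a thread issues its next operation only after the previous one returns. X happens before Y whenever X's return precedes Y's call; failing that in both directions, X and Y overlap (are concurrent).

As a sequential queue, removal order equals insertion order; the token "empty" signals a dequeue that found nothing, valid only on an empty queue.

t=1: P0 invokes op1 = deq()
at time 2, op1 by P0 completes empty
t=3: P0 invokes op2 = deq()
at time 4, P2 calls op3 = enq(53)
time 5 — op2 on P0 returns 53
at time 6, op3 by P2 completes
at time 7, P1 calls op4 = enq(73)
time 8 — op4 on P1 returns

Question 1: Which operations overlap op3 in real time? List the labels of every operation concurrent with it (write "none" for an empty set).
overlap test against op3 [4,6]: concurrent iff the interval meets 4..6
op1 [1,2]: before
op2 [3,5]: concurrent
op4 [7,8]: after

op2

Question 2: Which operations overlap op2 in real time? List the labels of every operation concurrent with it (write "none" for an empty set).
op2 runs from 3 to 5; window-overlapping ops are concurrent
op1 [1,2]: before
op3 [4,6]: concurrent
op4 [7,8]: after

op3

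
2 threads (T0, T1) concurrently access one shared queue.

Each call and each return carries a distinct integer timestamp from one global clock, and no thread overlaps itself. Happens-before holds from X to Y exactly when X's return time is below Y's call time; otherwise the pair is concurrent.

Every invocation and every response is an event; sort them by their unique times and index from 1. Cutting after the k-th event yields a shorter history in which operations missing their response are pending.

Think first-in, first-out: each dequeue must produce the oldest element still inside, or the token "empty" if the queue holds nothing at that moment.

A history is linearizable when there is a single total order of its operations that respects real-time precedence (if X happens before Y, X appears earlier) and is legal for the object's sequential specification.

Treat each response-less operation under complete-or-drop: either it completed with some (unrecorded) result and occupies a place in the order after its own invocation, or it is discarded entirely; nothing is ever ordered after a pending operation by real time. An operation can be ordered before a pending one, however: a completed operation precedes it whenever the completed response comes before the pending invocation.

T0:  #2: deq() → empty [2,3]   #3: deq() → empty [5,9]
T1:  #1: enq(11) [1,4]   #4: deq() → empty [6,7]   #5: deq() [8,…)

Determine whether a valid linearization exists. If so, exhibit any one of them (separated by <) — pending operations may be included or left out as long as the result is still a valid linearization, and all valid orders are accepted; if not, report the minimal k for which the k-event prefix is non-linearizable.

prefix check: 1..8 passes, 1..9 fails once #3's time-9 response joins
no legal order exists: 4 real-time-consistent candidates over 4 completed queue operations, all rejected
include/drop combinations of the 1 pending operation (#5) were all tried; none helps
for example #1, #2, #3, #4 (pending dropped) fails at step 2: #2 deq() → empty is not legal there
for example #1, #2, #4, #3 (pending dropped) fails at step 2: #2 deq() → empty is not legal there

not linearizable — minimal violating prefix: 9 events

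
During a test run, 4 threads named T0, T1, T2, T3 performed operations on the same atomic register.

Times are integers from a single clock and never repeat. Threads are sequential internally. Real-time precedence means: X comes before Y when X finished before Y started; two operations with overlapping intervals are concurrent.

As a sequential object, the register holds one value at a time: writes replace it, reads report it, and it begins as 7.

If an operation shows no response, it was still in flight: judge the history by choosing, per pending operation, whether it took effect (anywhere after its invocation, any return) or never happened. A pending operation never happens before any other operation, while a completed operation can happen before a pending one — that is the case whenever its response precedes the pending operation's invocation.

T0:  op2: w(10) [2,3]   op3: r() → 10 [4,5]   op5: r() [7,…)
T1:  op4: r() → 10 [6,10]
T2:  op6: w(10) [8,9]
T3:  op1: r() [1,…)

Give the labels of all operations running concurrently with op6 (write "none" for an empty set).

op6 runs from 8 to 9; window-overlapping ops are concurrent
op1 [1,…): concurrent
op2 [2,3]: before
op3 [4,5]: before
op4 [6,10]: concurrent
op5 [7,…): concurrent

op1, op4, op5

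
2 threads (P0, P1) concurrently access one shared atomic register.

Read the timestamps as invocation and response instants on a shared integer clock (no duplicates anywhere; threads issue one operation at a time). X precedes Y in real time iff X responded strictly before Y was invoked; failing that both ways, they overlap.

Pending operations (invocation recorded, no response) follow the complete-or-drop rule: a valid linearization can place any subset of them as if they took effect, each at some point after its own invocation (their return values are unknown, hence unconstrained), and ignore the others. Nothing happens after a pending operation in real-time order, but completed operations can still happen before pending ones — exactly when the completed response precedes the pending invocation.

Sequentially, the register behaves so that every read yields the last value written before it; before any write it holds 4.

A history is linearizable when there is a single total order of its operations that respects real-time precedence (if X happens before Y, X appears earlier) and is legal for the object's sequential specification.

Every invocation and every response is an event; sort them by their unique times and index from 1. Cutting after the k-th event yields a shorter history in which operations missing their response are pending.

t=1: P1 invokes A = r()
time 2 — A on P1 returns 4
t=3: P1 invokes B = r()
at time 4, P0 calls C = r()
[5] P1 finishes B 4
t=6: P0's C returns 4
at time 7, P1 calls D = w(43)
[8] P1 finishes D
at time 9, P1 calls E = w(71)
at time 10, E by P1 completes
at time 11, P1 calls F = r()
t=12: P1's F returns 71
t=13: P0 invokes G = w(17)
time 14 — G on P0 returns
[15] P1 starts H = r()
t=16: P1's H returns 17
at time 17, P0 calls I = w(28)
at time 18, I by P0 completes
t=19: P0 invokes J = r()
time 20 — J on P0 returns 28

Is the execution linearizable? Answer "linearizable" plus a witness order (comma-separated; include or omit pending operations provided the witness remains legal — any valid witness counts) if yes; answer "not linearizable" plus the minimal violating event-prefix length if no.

linearizable — witness: A, B, C, D, E, F, G, H, I, J

after step 1 (A r() → 4): value 4
after step 2 (B r() → 4): value 4
after step 3 (C r() → 4): value 4
after step 4 (D w(43)): value 43
after step 5 (E w(71)): value 71
after step 6 (F r() → 71): value 71
after step 7 (G w(17)): value 17
after step 8 (H r() → 17): value 17
after step 9 (I w(28)): value 28
after step 10 (J r() → 28): value 28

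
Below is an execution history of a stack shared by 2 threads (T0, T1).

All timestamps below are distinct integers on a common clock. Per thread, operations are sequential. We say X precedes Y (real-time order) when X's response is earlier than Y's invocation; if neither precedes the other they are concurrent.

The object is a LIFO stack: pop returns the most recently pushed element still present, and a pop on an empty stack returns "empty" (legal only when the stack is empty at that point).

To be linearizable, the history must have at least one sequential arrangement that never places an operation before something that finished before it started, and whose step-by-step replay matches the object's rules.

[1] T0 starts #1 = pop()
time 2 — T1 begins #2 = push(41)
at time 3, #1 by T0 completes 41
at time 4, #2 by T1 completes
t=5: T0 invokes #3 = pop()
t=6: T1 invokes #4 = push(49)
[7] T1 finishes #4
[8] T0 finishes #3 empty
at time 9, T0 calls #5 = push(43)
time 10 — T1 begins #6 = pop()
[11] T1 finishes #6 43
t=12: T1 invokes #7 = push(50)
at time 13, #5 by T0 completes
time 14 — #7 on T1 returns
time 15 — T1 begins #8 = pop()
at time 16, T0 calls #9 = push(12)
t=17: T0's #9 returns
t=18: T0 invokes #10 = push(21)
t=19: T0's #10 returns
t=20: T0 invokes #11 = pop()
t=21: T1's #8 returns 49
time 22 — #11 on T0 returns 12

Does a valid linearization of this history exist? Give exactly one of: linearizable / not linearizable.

events 1..20 are fine; event 21 — the response of #8 at time 21 — makes the prefix non-linearizable
checked exhaustively: 36 real-time-consistent orders of 10 completed operations, zero legal stack replays
including or dropping the 1 pending operation (#11) in any combination fails
take #1, #2, #3, #4, #5, #6, #7, #8, #9, #10 (pending dropped): step 1 already fails, because #1 pop() → 41 cannot occur there
take #1, #2, #3, #4, #5, #6, #7, #9, #8, #10 (pending dropped): step 1 already fails, because #1 pop() → 41 cannot occur there

not linearizable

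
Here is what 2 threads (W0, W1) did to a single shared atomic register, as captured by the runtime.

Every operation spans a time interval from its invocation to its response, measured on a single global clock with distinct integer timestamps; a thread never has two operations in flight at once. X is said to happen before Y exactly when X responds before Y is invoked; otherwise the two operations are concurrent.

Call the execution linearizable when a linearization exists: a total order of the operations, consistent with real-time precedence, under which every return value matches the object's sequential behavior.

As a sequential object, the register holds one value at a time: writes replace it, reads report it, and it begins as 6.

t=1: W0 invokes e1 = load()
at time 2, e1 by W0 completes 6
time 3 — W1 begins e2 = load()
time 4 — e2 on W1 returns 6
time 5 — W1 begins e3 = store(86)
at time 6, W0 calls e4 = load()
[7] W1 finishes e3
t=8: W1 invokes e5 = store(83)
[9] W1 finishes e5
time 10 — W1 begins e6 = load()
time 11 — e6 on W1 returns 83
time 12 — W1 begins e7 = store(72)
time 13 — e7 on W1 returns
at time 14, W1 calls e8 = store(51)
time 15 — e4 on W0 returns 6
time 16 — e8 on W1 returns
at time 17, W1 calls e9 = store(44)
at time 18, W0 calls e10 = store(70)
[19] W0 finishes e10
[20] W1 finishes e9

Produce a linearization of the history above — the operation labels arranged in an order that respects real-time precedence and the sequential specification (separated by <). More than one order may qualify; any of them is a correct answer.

e1 < e2 < e4 < e3 < e5 < e6 < e7 < e8 < e9 < e10

after step 1 (e1 load() → 6): value 6
after step 2 (e2 load() → 6): value 6
after step 3 (e4 load() → 6): value 6
after step 4 (e3 store(86)): value 86
after step 5 (e5 store(83)): value 83
after step 6 (e6 load() → 83): value 83
after step 7 (e7 store(72)): value 72
after step 8 (e8 store(51)): value 51
after step 9 (e9 store(44)): value 44
after step 10 (e10 store(70)): value 70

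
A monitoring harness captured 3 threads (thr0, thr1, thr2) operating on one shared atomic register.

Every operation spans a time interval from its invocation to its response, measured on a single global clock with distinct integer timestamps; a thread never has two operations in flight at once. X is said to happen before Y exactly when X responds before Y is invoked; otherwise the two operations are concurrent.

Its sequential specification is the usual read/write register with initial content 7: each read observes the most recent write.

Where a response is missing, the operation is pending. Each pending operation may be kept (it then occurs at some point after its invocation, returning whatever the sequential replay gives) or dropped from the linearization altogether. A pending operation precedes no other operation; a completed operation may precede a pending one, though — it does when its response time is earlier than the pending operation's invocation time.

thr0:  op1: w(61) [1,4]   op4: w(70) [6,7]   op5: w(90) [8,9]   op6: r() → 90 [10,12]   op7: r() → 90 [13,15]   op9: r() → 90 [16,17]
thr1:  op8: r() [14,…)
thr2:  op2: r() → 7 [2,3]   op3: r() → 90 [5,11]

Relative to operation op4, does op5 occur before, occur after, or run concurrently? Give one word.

op5 spans [8,9], op4 spans [6,7]
resp(op4)=7 < inv(op5)=8

after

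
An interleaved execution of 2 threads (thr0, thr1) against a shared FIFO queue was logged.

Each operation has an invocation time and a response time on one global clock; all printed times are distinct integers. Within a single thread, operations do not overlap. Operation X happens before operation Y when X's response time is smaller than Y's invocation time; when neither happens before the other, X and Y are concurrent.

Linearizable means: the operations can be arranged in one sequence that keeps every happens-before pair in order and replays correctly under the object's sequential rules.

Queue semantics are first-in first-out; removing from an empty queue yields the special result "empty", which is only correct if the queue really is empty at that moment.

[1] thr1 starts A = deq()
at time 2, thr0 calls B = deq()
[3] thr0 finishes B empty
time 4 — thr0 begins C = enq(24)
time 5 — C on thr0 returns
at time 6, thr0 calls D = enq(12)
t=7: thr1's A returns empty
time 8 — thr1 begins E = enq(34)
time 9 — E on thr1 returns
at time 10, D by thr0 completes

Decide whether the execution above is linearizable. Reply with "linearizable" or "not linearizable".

linearizable

a witness: A, B, C, D, E
1. A deq() → empty, leaving queue <>
2. B deq() → empty, leaving queue <>
3. C enq(24), leaving queue <24>
4. D enq(12), leaving queue <24,12>
5. E enq(34), leaving queue <24,12,34>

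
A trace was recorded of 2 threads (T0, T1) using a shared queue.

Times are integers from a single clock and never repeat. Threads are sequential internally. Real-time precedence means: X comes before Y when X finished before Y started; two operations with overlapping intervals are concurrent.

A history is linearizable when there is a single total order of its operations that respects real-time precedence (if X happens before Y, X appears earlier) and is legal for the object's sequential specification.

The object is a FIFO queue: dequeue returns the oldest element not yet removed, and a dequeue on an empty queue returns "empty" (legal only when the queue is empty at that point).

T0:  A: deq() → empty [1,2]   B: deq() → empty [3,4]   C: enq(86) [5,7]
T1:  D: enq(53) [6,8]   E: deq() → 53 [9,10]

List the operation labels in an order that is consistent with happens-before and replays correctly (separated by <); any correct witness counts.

step 1: A deq() → empty — queue <>
step 2: B deq() → empty — queue <>
step 3: D enq(53) — queue <53>
step 4: C enq(86) — queue <53,86>
step 5: E deq() → 53 — queue <86>

A < B < D < C < E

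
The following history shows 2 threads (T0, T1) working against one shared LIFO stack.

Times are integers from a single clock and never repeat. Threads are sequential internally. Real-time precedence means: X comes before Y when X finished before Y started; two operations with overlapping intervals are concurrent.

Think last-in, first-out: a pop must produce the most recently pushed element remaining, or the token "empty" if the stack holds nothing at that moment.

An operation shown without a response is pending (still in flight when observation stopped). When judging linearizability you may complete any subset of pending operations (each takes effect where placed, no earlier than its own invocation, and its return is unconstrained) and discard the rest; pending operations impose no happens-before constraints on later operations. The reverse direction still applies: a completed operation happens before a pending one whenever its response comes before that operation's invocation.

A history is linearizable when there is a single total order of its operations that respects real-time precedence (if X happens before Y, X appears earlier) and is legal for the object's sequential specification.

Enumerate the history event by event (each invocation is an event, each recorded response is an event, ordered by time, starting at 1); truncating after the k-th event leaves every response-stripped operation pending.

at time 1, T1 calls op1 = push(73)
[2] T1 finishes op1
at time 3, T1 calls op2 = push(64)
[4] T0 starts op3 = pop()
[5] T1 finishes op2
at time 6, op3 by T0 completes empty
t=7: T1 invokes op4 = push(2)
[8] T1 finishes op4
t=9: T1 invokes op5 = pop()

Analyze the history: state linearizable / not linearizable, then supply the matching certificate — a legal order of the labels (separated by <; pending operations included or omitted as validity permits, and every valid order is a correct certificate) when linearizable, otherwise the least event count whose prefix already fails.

not linearizable — minimal violating prefix: 6 events

cut after 5 events: linearizable; cut after 6 events (op3 responds, time 6): not linearizable
the 3 completed operations admit 2 real-time orders; each fails the LIFO stack replay
for example op1, op2, op3 fails at step 3: op3 pop() → empty is not legal there
for example op1, op3, op2 fails at step 2: op3 pop() → empty is not legal there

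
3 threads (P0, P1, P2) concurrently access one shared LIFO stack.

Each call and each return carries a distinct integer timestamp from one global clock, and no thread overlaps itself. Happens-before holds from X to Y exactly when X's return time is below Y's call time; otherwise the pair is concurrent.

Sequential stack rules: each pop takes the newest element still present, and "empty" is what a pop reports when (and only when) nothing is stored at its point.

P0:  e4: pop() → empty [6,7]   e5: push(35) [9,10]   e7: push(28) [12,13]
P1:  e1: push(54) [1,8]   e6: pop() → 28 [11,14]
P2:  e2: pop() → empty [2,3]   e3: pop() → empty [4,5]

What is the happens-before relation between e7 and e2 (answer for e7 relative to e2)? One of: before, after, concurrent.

e7 spans [12,13], e2 spans [2,3]
resp(e2)=3 < inv(e7)=12

after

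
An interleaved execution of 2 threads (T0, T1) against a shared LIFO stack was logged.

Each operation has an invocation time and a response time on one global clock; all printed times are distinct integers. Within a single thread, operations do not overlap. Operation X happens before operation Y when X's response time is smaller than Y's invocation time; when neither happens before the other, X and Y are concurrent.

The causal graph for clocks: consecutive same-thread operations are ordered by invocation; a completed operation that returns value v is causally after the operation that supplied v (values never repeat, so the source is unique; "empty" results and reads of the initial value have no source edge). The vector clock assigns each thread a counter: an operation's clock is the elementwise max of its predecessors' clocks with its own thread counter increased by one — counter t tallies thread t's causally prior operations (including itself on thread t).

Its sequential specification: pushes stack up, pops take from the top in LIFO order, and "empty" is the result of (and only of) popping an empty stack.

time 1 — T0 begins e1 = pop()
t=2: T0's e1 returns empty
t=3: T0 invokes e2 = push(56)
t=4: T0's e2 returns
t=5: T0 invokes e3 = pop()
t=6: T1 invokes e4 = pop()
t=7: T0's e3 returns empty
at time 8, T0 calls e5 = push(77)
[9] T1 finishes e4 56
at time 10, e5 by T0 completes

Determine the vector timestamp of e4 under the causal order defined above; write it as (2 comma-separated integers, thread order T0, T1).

VC(e1, invoked at 1): no causal predecessors; +1 on T0 → (1, 0)
merge at e2 (invoked 3): VC(e1)=(1, 0), own-thread bump on T0 → (2, 0)
merge at e4 (invoked 6): VC(e2)=(2, 0), own-thread bump on T1 → (2, 1)
merge at e3 (invoked 5): VC(e2)=(2, 0), own-thread bump on T0 → (3, 0)
merge at e5 (invoked 8): VC(e3)=(3, 0), own-thread bump on T0 → (4, 0)
target: VC(e4) = (2, 1)

(2, 1)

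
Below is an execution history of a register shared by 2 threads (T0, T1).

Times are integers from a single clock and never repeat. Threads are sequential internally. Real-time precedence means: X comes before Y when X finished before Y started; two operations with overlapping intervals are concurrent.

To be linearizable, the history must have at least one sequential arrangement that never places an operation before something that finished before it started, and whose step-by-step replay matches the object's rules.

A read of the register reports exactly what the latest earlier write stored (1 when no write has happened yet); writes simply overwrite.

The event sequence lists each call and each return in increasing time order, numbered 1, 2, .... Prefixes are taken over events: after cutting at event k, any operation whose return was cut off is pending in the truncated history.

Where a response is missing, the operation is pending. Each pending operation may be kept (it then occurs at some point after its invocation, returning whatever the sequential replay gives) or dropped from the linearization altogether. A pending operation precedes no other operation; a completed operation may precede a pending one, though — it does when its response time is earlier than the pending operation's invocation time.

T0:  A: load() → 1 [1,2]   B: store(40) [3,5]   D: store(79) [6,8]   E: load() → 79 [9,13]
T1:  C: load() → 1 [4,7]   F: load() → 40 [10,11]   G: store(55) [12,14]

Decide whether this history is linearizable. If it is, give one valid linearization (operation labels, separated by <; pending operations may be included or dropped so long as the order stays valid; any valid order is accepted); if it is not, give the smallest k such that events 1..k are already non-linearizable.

not linearizable — minimal violating prefix: 11 events

cut after 10 events: linearizable; cut after 11 events (F responds, time 11): not linearizable
5 completed operations, 3 real-time-consistent orders — every register replay fails
no escape via the 1 pending operation (E): every completion choice fails
e.g. A, B, C, D, F (pending dropped): illegal at step 3, since C load() → 1 cannot apply there
e.g. A, B, D, C, F (pending dropped): illegal at step 4, since C load() → 1 cannot apply there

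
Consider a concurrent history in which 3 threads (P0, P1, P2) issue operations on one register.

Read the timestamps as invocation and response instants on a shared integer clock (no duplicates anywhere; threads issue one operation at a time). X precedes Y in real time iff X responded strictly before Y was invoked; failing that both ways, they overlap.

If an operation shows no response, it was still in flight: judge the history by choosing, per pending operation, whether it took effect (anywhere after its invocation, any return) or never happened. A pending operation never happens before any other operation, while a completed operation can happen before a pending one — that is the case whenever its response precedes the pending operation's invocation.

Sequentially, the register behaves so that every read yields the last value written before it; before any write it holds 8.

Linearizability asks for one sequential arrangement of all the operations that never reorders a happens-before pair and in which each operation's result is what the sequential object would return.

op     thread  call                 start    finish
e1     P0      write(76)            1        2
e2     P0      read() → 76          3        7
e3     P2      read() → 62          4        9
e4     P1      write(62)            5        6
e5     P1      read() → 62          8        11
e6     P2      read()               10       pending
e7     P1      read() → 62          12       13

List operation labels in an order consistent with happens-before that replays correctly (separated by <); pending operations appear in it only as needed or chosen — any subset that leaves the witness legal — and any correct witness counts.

1. e1 write(76), leaving value 76
2. e2 read() → 76, leaving value 76
3. e4 write(62), leaving value 62
4. e3 read() → 62, leaving value 62
5. e5 read() → 62, leaving value 62
6. e6 read() (pending, included), leaving value 62
7. e7 read() → 62, leaving value 62

e1 < e2 < e4 < e3 < e5 < e6 < e7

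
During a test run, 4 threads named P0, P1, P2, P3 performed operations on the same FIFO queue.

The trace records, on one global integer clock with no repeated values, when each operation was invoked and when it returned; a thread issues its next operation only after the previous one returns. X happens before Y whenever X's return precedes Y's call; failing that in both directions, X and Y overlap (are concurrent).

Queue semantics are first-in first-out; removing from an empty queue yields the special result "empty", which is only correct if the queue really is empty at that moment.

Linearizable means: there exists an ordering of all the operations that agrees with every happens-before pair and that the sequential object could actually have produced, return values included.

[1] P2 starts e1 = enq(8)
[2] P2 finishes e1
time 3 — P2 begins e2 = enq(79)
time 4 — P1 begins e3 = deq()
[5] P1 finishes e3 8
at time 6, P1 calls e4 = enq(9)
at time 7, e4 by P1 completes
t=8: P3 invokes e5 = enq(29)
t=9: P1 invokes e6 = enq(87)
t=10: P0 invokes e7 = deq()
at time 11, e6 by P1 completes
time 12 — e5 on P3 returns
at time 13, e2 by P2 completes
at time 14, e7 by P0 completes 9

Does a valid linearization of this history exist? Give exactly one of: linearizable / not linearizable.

one valid linearization: e1, e3, e4, e2, e5, e6, e7
1. e1 enq(8), leaving queue <8>
2. e3 deq() → 8, leaving queue <>
3. e4 enq(9), leaving queue <9>
4. e2 enq(79), leaving queue <9,79>
5. e5 enq(29), leaving queue <9,79,29>
6. e6 enq(87), leaving queue <9,79,29,87>
7. e7 deq() → 9, leaving queue <79,29,87>

linearizable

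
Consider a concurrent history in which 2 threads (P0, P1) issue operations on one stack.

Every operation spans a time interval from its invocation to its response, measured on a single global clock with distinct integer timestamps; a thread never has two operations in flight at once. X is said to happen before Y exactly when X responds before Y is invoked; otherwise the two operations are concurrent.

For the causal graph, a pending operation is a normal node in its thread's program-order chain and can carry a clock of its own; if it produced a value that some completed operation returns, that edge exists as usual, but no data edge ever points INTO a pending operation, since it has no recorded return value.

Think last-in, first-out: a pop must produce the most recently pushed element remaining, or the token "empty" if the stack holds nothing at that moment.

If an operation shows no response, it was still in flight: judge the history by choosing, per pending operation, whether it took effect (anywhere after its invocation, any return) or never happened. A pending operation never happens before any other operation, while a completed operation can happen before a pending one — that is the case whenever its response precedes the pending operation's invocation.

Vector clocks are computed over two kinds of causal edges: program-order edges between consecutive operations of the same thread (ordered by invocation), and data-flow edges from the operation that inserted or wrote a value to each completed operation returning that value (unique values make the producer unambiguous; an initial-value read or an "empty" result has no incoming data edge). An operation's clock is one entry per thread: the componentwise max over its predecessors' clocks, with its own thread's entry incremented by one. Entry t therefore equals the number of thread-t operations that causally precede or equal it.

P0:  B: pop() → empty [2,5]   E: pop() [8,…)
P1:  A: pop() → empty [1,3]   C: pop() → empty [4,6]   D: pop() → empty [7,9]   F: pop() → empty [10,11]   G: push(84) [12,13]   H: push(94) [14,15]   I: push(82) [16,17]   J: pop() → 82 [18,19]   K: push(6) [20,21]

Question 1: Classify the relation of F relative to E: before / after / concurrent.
F spans [10,11], E spans [8,…)
the intervals overlap in both directions

concurrent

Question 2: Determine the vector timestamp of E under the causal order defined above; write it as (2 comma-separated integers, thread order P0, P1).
A, invoked 1, has no incoming edges; only P1's bump applies → (0, 1)
B, invoked 2, has no incoming edges; only P0's bump applies → (1, 0)
from VC(A)=(0, 1), C (invoked 4) maxes components and bumps P1 → (0, 2)
from VC(B)=(1, 0), E (invoked 8) maxes components and bumps P0 → (2, 0)
from VC(C)=(0, 2), D (invoked 7) maxes components and bumps P1 → (0, 3)
from VC(D)=(0, 3), F (invoked 10) maxes components and bumps P1 → (0, 4)
from VC(F)=(0, 4), G (invoked 12) maxes components and bumps P1 → (0, 5)
from VC(G)=(0, 5), H (invoked 14) maxes components and bumps P1 → (0, 6)
from VC(H)=(0, 6), I (invoked 16) maxes components and bumps P1 → (0, 7)
from VC(I)=(0, 7), J (invoked 18) maxes components and bumps P1 → (0, 8)
from VC(J)=(0, 8), K (invoked 20) maxes components and bumps P1 → (0, 9)
target: VC(E) = (2, 0)

(2, 0)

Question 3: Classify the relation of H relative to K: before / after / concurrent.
H spans [14,15], K spans [20,21]
resp(H)=15 < inv(K)=20

before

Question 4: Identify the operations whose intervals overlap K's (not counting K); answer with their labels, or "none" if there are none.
K spans [20,21]; an op avoiding the whole window 20..21 is ordered, any other is concurrent
A [1,3]: before
B [2,5]: before
C [4,6]: before
D [7,9]: before
E [8,…): concurrent
F [10,11]: before
G [12,13]: before
H [14,15]: before
I [16,17]: before
J [18,19]: before

E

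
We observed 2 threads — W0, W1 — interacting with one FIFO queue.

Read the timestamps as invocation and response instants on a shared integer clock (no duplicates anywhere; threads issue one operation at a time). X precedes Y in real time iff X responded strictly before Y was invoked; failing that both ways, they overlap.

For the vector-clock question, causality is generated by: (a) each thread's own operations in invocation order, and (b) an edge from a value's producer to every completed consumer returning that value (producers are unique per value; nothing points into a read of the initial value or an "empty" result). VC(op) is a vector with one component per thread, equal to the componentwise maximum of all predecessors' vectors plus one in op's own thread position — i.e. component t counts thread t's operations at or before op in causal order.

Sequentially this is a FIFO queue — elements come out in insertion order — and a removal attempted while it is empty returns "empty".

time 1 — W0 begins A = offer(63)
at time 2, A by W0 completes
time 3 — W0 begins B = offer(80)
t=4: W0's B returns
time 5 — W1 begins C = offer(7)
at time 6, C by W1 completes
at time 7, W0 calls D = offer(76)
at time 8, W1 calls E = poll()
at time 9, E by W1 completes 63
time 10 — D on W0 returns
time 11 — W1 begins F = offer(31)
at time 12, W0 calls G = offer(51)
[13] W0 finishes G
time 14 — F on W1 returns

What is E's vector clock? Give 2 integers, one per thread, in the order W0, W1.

(1, 2)

invoked at 5, C has no predecessors; its own W1 bump gives (0, 1)
invoked at 1, A has no predecessors; its own W0 bump gives (1, 0)
VC(B, invoked at 3): max of VC(A)=(1, 0), then +1 on thread W0 → (2, 0)
VC(E, invoked at 8): max of VC(A)=(1, 0), VC(C)=(0, 1), then +1 on thread W1 → (1, 2)
VC(D, invoked at 7): max of VC(B)=(2, 0), then +1 on thread W0 → (3, 0)
VC(F, invoked at 11): max of VC(E)=(1, 2), then +1 on thread W1 → (1, 3)
VC(G, invoked at 12): max of VC(D)=(3, 0), then +1 on thread W0 → (4, 0)
target: VC(E) = (1, 2)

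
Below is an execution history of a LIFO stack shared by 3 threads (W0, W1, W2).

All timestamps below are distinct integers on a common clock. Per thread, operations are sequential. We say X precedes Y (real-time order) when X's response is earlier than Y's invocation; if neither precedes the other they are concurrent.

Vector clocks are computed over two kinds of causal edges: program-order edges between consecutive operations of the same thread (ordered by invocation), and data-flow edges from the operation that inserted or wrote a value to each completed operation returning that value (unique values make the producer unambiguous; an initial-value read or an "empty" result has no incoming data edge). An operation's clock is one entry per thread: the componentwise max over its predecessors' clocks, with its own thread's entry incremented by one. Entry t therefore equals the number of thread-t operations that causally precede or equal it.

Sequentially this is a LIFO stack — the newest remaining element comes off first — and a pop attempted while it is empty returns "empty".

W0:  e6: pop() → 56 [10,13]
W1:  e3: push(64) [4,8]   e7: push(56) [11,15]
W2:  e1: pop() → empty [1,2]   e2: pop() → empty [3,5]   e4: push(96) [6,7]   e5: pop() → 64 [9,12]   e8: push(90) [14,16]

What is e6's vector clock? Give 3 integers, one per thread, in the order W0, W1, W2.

root op e1, invoked 1: fresh clock plus W2's own tick → (0, 0, 1)
root op e3, invoked 4: fresh clock plus W1's own tick → (0, 1, 0)
e2, invoked 3, takes VC(e1)=(0, 0, 1) under max, adds 1 for W2 → (0, 0, 2)
e7, invoked 11, takes VC(e3)=(0, 1, 0) under max, adds 1 for W1 → (0, 2, 0)
e4, invoked 6, takes VC(e2)=(0, 0, 2) under max, adds 1 for W2 → (0, 0, 3)
e6, invoked 10, takes VC(e7)=(0, 2, 0) under max, adds 1 for W0 → (1, 2, 0)
e5, invoked 9, takes VC(e3)=(0, 1, 0), VC(e4)=(0, 0, 3) under max, adds 1 for W2 → (0, 1, 4)
e8, invoked 14, takes VC(e5)=(0, 1, 4) under max, adds 1 for W2 → (0, 1, 5)
target: VC(e6) = (1, 2, 0)

(1, 2, 0)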